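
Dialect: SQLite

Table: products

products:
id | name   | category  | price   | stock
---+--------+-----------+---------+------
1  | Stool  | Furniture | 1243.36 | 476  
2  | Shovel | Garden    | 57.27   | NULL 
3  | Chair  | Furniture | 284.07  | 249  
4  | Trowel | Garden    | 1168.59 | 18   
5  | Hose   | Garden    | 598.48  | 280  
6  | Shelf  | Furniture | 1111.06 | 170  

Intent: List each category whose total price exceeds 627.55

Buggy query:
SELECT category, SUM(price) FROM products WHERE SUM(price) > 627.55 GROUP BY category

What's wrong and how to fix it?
Bug: WHERE runs before GROUP BY, so aggregates aren't available there

Fix: Use HAVING (which filters groups after aggregation) instead of WHERE

Corrected query:
SELECT category, SUM(price) FROM products GROUP BY category HAVING SUM(price) > 627.55

Result:
category  | SUM(price)
----------+-----------
Furniture | 2638.49   
Garden    | 1824.34   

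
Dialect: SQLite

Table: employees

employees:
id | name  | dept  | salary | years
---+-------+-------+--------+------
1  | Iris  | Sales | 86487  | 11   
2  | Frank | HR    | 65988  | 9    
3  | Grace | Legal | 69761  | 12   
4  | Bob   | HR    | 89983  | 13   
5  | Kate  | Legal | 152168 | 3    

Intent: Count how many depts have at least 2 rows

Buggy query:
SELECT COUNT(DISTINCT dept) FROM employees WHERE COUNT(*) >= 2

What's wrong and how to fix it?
Bug: COUNT(*) cannot appear in WHERE; the per-group count doesn't exist yet

Fix: Use a subquery that GROUPs and filters with HAVING, then count its rows

Corrected query:
SELECT COUNT(*) FROM (SELECT dept FROM employees GROUP BY dept HAVING COUNT(*) >= 2)

Result:
COUNT(*)
--------
2       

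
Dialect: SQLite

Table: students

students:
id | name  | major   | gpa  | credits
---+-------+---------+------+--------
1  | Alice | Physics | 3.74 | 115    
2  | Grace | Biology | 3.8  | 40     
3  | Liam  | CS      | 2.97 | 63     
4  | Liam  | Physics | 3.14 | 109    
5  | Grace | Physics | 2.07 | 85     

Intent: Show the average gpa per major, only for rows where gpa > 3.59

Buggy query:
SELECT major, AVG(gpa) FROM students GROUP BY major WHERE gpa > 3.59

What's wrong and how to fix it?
Bug: WHERE cannot follow GROUP BY

Fix: Move the WHERE clause before GROUP BY

Corrected query:
SELECT major, AVG(gpa) FROM students WHERE gpa > 3.59 GROUP BY major

Result:
major   | AVG(gpa)
--------+---------
Biology | 3.8     
Physics | 3.74    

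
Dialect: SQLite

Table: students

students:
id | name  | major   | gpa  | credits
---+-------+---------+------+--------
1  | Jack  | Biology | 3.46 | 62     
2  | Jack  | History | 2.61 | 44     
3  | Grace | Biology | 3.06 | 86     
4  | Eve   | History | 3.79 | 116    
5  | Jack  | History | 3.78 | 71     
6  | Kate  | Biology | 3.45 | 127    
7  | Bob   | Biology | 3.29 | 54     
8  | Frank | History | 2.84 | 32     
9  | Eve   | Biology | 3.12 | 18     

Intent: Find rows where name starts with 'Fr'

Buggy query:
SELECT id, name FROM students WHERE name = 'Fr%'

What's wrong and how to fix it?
Bug: Wildcards only work with LIKE; '=' treats '%' as a literal character

Fix: Replace '=' with LIKE so 'Fr%' is treated as a pattern

Corrected query:
SELECT id, name FROM students WHERE name LIKE 'Fr%'

Result:
id | name 
---+------
8  | Frank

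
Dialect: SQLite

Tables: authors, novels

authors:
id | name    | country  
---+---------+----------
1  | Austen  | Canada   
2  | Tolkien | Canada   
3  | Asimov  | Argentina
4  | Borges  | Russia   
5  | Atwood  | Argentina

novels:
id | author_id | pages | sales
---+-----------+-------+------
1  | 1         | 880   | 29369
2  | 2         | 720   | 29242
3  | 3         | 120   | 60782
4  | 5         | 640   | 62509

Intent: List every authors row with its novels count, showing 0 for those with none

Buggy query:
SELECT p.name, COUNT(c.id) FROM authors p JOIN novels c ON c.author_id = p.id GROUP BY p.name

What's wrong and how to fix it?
Bug: INNER JOIN drops authors rows that have no matching novels rows

Fix: Switch to LEFT JOIN to retain unmatched parent rows

Corrected query:
SELECT p.name, COUNT(c.id) FROM authors p LEFT JOIN novels c ON c.author_id = p.id GROUP BY p.name

Result:
name    | COUNT(c.id)
--------+------------
Asimov  | 1          
Atwood  | 1          
Austen  | 1          
Borges  | 0          
Tolkien | 1          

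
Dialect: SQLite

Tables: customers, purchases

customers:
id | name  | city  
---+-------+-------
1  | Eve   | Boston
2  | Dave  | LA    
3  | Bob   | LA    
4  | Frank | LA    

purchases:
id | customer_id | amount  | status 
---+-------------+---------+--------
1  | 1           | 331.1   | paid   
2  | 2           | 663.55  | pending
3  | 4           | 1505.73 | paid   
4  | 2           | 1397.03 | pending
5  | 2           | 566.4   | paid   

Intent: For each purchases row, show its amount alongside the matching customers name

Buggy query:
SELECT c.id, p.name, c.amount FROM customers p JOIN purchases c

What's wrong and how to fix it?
Bug: Missing join condition: each purchases row is matched to all customers rows instead of just its own

Fix: Specify the join condition linking the foreign key to the parent id

Corrected query:
SELECT c.id, p.name, c.amount FROM customers p JOIN purchases c ON c.customer_id = p.id

Result:
id | name  | amount 
---+-------+--------
1  | Eve   | 331.1  
2  | Dave  | 663.55 
3  | Frank | 1505.73
4  | Dave  | 1397.03
5  | Dave  | 566.4  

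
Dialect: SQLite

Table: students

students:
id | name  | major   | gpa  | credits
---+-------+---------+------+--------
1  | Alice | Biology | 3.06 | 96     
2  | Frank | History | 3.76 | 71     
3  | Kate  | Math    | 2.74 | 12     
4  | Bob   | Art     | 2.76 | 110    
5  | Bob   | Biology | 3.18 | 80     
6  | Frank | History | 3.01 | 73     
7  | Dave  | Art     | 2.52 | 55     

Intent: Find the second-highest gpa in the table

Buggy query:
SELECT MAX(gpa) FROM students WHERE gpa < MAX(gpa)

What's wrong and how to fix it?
Bug: MAX(gpa) on the right of the comparison is an aggregate-in-WHERE error

Fix: Compute the overall MAX in a subquery, then take MAX of rows below it

Corrected query:
SELECT MAX(gpa) FROM students WHERE gpa < (SELECT MAX(gpa) FROM students)

Result:
MAX(gpa)
--------
3.18    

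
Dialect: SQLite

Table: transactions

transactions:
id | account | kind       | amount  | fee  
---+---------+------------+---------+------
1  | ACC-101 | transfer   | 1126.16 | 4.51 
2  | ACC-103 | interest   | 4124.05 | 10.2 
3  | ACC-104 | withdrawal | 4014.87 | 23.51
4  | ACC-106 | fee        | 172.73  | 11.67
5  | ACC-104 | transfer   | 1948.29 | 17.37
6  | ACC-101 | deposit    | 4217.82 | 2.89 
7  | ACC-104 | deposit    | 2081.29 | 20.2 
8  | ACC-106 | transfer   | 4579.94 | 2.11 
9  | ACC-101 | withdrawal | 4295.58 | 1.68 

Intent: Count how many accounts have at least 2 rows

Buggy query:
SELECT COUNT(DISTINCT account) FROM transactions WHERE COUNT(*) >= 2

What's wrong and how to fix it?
Bug: WHERE filters individual rows, not groups, so a group-level COUNT is invalid there

Fix: Group first with HAVING COUNT(*) >= 2, then COUNT the resulting groups

Corrected query:
SELECT COUNT(*) FROM (SELECT account FROM transactions GROUP BY account HAVING COUNT(*) >= 2)

Result:
COUNT(*)
--------
3       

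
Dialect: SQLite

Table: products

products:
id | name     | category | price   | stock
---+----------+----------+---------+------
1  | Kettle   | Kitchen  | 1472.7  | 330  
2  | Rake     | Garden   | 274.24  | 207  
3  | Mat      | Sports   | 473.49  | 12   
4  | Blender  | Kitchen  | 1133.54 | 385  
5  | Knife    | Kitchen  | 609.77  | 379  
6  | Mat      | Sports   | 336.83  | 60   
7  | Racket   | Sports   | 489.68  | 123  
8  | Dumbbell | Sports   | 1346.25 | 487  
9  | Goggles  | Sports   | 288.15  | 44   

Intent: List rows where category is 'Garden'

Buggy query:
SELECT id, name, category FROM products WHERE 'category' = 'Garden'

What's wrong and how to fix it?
Bug: Single quotes denote string literals in SQL; the column name is being compared as a constant string

Fix: Remove the quotes around the column name (or use double quotes for an identifier)

Corrected query:
SELECT id, name, category FROM products WHERE category = 'Garden'

Result:
id | name | category
---+------+---------
2  | Rake | Garden  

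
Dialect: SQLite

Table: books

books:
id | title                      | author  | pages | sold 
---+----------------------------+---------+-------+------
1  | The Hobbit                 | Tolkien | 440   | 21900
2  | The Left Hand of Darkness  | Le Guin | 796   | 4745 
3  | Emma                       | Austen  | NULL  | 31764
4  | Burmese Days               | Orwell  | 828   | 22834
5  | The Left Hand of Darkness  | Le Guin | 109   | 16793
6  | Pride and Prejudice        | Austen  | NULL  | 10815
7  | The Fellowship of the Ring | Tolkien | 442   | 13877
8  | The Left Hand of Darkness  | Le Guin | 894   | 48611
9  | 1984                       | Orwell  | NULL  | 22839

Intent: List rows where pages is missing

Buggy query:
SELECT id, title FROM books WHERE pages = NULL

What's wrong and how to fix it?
Bug: Comparing to NULL with '=' never matches; NULL = NULL is unknown, not true

Fix: Use IS NULL to test for NULL

Corrected query:
SELECT id, title FROM books WHERE pages IS NULL

Result:
id | title              
---+--------------------
3  | Emma               
6  | Pride and Prejudice
9  | 1984               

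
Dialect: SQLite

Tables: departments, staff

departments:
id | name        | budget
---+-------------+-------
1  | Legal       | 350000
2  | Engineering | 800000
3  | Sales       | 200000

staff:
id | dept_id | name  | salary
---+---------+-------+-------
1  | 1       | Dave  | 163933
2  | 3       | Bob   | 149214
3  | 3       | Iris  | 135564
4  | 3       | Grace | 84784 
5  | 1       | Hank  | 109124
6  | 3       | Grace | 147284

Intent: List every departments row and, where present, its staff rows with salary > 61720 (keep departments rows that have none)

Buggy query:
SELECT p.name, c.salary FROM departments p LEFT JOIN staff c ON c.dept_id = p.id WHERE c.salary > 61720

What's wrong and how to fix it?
Bug: A WHERE condition on the right-hand table after LEFT JOIN drops unmatched parents

Fix: Move the right-table condition into the ON clause so unmatched parents are kept

Corrected query:
SELECT p.name, c.salary FROM departments p LEFT JOIN staff c ON c.dept_id = p.id AND c.salary > 61720

Result:
name        | salary
------------+-------
Legal       | 109124
Legal       | 163933
Engineering | NULL  
Sales       | 84784 
Sales       | 135564
Sales       | 147284
Sales       | 149214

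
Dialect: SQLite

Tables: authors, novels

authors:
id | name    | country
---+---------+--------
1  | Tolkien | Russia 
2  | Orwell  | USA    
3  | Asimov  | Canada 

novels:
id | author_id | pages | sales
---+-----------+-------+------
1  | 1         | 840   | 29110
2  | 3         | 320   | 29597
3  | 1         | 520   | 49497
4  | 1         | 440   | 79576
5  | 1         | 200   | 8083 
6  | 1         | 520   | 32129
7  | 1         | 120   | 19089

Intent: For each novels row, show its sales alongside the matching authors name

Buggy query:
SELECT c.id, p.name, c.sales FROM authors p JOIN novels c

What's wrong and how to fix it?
Bug: JOIN with no ON clause produces a cartesian product; every novels row pairs with every authors row

Fix: Add ON c.author_id = p.id to the JOIN

Corrected query:
SELECT c.id, p.name, c.sales FROM authors p JOIN novels c ON c.author_id = p.id

Result:
id | name    | sales
---+---------+------
1  | Tolkien | 29110
2  | Asimov  | 29597
3  | Tolkien | 49497
4  | Tolkien | 79576
5  | Tolkien | 8083 
6  | Tolkien | 32129
7  | Tolkien | 19089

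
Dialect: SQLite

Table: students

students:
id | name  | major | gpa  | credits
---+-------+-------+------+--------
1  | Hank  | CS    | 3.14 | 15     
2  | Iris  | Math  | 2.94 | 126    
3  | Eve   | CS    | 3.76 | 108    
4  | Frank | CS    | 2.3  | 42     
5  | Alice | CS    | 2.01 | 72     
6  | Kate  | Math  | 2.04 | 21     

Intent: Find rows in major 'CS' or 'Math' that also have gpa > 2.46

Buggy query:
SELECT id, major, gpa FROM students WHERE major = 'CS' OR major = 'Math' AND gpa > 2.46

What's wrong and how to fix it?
Bug: Without parentheses, AND is evaluated before OR, so the gpa filter only applies to the 'Math' branch

Fix: Add parentheses around the OR so the AND applies to both alternatives

Corrected query:
SELECT id, major, gpa FROM students WHERE (major = 'CS' OR major = 'Math') AND gpa > 2.46

Result:
id | major | gpa 
---+-------+-----
1  | CS    | 3.14
2  | Math  | 2.94
3  | CS    | 3.76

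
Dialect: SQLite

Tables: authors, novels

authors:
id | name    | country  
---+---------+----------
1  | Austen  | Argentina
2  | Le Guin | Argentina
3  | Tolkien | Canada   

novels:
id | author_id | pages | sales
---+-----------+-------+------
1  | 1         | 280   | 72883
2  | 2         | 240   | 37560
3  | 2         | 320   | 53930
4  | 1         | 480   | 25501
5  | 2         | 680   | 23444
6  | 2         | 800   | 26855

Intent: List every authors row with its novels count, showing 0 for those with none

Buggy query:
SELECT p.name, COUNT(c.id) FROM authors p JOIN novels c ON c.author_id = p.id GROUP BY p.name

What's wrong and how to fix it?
Bug: INNER JOIN drops authors rows that have no matching novels rows

Fix: Use LEFT JOIN so parents without children still appear (COUNT(c.id) gives 0)

Corrected query:
SELECT p.name, COUNT(c.id) FROM authors p LEFT JOIN novels c ON c.author_id = p.id GROUP BY p.name

Result:
name    | COUNT(c.id)
--------+------------
Austen  | 2          
Le Guin | 4          
Tolkien | 0          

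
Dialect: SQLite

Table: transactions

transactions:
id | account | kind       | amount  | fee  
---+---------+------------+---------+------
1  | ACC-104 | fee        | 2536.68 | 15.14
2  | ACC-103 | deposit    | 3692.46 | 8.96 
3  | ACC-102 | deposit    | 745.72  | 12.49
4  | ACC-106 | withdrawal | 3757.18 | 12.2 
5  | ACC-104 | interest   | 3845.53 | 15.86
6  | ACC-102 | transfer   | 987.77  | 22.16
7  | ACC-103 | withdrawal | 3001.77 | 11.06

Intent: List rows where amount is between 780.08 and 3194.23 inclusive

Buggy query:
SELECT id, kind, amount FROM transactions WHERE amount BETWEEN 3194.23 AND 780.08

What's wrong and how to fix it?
Bug: The bounds are reversed; BETWEEN a AND b requires a <= b to match anything

Fix: Swap the bounds so the smaller value comes first

Corrected query:
SELECT id, kind, amount FROM transactions WHERE amount BETWEEN 780.08 AND 3194.23

Result:
id | kind       | amount 
---+------------+--------
1  | fee        | 2536.68
6  | transfer   | 987.77 
7  | withdrawal | 3001.77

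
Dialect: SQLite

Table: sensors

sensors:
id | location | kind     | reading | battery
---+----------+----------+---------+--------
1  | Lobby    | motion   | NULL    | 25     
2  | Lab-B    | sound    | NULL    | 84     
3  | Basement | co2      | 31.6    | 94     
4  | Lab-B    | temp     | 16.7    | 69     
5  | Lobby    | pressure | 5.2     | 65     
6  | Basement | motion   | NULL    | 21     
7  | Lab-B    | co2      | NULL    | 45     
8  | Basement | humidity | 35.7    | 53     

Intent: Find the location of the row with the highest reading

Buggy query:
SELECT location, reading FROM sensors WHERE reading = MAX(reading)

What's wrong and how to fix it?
Bug: WHERE is evaluated per row; an aggregate over the whole table isn't defined there

Fix: Wrap MAX in a scalar subquery so WHERE compares against a single value

Corrected query:
SELECT location, reading FROM sensors WHERE reading = (SELECT MAX(reading) FROM sensors)

Result:
location | reading
---------+--------
Basement | 35.7   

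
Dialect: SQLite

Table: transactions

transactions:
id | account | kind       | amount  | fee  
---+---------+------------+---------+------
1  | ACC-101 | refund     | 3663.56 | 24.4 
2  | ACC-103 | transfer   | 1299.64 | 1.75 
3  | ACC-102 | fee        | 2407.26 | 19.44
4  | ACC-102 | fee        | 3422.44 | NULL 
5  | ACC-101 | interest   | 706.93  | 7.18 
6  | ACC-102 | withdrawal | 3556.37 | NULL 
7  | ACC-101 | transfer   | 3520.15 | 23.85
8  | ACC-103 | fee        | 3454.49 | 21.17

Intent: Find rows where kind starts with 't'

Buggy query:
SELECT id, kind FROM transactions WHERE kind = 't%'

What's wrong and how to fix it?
Bug: '=' compares the literal string including the % character; pattern matching needs LIKE

Fix: Replace '=' with LIKE so 't%' is treated as a pattern

Corrected query:
SELECT id, kind FROM transactions WHERE kind LIKE 't%'

Result:
id | kind    
---+---------
2  | transfer
7  | transfer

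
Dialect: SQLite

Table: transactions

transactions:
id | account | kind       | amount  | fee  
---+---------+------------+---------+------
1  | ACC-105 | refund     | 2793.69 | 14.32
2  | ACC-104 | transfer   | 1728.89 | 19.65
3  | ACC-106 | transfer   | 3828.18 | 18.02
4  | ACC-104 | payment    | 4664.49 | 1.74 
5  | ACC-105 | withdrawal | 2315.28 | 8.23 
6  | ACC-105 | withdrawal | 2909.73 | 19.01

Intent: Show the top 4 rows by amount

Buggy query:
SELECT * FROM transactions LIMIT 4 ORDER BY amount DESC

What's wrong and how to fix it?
Bug: ORDER BY cannot follow LIMIT; LIMIT is the final clause

Fix: Sort with ORDER BY, then apply LIMIT

Corrected query:
SELECT * FROM transactions ORDER BY amount DESC LIMIT 4

Result:
id | account | kind       | amount  | fee  
---+---------+------------+---------+------
4  | ACC-104 | payment    | 4664.49 | 1.74 
3  | ACC-106 | transfer   | 3828.18 | 18.02
6  | ACC-105 | withdrawal | 2909.73 | 19.01
1  | ACC-105 | refund     | 2793.69 | 14.32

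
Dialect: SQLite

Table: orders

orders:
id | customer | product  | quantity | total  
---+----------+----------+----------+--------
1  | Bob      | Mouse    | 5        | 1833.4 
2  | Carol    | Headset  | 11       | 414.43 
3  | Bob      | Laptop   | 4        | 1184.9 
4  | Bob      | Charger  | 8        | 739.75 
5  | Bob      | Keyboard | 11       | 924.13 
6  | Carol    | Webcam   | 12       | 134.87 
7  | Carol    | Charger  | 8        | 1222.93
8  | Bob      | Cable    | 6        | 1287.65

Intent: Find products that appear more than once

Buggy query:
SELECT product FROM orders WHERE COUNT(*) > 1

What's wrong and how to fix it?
Bug: WHERE can't reference COUNT(*); aggregates are computed after WHERE

Fix: Group first, then use HAVING for the count condition

Corrected query:
SELECT product FROM orders GROUP BY product HAVING COUNT(*) > 1

Result:
product
-------
Charger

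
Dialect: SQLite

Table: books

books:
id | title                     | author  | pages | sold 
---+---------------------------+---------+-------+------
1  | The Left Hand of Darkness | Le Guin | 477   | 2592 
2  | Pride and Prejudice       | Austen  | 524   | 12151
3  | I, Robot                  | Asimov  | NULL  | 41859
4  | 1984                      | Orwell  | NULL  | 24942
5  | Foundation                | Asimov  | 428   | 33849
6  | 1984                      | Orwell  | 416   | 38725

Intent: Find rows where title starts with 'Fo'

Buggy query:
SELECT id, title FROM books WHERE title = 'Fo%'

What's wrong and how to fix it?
Bug: '=' compares the literal string including the % character; pattern matching needs LIKE

Fix: Use LIKE for wildcard pattern matching

Corrected query:
SELECT id, title FROM books WHERE title LIKE 'Fo%'

Result:
id | title     
---+-----------
5  | Foundation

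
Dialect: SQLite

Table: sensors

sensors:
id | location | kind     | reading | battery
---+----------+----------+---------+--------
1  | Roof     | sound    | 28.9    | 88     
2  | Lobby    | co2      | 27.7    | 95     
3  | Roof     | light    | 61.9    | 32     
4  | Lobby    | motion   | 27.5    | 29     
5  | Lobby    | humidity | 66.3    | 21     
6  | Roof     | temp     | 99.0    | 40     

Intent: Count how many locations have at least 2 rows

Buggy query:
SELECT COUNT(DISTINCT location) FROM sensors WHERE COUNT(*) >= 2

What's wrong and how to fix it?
Bug: COUNT(*) cannot appear in WHERE; the per-group count doesn't exist yet

Fix: Use a subquery that GROUPs and filters with HAVING, then count its rows

Corrected query:
SELECT COUNT(*) FROM (SELECT location FROM sensors GROUP BY location HAVING COUNT(*) >= 2)

Result:
COUNT(*)
--------
2       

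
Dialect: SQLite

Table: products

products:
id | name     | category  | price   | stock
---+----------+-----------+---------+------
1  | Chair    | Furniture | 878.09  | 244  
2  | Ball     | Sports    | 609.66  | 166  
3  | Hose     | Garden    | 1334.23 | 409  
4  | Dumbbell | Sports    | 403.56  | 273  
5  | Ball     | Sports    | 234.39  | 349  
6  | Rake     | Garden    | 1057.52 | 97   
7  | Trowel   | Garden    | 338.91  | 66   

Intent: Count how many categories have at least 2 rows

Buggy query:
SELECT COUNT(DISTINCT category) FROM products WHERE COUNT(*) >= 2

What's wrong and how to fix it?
Bug: WHERE filters individual rows, not groups, so a group-level COUNT is invalid there

Fix: Use a subquery that GROUPs and filters with HAVING, then count its rows

Corrected query:
SELECT COUNT(*) FROM (SELECT category FROM products GROUP BY category HAVING COUNT(*) >= 2)

Result:
COUNT(*)
--------
2       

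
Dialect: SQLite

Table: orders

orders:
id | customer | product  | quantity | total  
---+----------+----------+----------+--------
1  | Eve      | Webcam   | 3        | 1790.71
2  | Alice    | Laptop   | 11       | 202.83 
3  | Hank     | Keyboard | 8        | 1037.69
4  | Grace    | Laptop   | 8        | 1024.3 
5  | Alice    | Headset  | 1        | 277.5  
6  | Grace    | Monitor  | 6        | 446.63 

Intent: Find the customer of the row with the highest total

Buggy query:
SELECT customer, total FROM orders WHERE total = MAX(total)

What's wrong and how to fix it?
Bug: MAX(total) is an aggregate and cannot be used directly in WHERE

Fix: Use a subquery: WHERE total = (SELECT MAX(total) FROM orders)

Corrected query:
SELECT customer, total FROM orders WHERE total = (SELECT MAX(total) FROM orders)

Result:
customer | total  
---------+--------
Eve      | 1790.71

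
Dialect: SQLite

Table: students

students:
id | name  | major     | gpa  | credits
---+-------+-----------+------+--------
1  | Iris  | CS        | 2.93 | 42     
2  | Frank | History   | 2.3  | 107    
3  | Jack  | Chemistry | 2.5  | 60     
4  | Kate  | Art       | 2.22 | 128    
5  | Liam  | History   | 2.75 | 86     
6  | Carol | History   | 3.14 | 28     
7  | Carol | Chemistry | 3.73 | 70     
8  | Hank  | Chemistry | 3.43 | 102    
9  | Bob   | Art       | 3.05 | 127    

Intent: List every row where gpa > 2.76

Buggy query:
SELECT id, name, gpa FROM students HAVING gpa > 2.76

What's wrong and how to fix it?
Bug: This is a non-aggregate query (no GROUP BY, no aggregates), so in SQLite the HAVING clause is invalid here; a row-level condition belongs in WHERE

Fix: Use WHERE for row-level filtering

Corrected query:
SELECT id, name, gpa FROM students WHERE gpa > 2.76

Result:
id | name  | gpa 
---+-------+-----
1  | Iris  | 2.93
6  | Carol | 3.14
7  | Carol | 3.73
8  | Hank  | 3.43
9  | Bob   | 3.05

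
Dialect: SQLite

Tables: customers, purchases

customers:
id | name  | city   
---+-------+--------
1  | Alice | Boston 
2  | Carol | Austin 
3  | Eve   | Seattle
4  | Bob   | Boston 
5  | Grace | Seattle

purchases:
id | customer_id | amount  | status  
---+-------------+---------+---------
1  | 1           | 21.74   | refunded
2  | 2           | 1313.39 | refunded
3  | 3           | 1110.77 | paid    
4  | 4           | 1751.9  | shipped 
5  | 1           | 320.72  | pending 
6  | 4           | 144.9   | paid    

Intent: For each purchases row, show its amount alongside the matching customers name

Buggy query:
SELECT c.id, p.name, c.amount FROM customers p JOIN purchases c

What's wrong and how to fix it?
Bug: JOIN with no ON clause produces a cartesian product; every purchases row pairs with every customers row

Fix: Add ON c.customer_id = p.id to the JOIN

Corrected query:
SELECT c.id, p.name, c.amount FROM customers p JOIN purchases c ON c.customer_id = p.id

Result:
id | name  | amount 
---+-------+--------
1  | Alice | 21.74  
2  | Carol | 1313.39
3  | Eve   | 1110.77
4  | Bob   | 1751.9 
5  | Alice | 320.72 
6  | Bob   | 144.9  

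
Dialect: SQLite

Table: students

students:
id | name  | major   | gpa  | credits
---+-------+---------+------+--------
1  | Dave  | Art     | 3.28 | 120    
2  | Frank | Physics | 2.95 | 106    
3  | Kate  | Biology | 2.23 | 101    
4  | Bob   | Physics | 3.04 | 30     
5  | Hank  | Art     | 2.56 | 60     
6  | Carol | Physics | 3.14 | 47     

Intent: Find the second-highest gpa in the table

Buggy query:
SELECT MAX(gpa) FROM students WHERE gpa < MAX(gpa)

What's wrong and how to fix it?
Bug: The inner MAX is an aggregate inside WHERE, which is not allowed

Fix: Compute the overall MAX in a subquery, then take MAX of rows below it

Corrected query:
SELECT MAX(gpa) FROM students WHERE gpa < (SELECT MAX(gpa) FROM students)

Result:
MAX(gpa)
--------
3.14    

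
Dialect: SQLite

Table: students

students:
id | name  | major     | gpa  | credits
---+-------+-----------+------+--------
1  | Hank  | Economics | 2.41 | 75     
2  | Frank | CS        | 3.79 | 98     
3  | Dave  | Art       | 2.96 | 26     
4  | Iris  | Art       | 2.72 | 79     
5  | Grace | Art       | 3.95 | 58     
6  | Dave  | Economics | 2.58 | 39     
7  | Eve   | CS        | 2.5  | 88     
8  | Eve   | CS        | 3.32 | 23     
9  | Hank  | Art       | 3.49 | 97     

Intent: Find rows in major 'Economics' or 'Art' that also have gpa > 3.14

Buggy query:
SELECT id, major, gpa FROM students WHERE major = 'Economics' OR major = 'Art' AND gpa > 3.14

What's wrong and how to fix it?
Bug: AND binds tighter than OR, so this parses as major = 'Economics' OR (major = 'Art' AND gpa > 3.14)

Fix: Add parentheses around the OR so the AND applies to both alternatives

Corrected query:
SELECT id, major, gpa FROM students WHERE (major = 'Economics' OR major = 'Art') AND gpa > 3.14

Result:
id | major | gpa 
---+-------+-----
5  | Art   | 3.95
9  | Art   | 3.49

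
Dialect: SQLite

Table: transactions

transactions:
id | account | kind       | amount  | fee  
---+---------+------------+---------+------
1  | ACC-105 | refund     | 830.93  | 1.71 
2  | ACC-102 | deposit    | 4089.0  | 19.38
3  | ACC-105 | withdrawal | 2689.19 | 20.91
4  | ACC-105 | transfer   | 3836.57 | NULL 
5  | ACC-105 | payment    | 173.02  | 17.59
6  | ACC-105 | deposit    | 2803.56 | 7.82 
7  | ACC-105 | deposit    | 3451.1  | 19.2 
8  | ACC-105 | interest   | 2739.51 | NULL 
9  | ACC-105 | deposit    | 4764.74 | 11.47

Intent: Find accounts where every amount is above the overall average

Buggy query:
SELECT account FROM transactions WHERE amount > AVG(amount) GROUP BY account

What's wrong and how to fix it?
Bug: AVG() is an aggregate; it can't sit directly in WHERE

Fix: Compute the overall average in a scalar subquery and compare each group's MIN against it in HAVING

Corrected query:
SELECT account FROM transactions GROUP BY account HAVING MIN(amount) > (SELECT AVG(amount) FROM transactions)

Result:
account
-------
ACC-102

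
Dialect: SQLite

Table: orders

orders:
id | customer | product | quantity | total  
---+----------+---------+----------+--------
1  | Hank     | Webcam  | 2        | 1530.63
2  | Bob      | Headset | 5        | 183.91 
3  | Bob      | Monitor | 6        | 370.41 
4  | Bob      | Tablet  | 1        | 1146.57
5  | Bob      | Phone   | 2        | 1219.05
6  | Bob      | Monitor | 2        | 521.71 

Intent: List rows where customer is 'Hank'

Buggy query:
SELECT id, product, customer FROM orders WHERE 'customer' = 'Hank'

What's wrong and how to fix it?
Bug: Single quotes denote string literals in SQL; the column name is being compared as a constant string

Fix: Remove the quotes around the column name (or use double quotes for an identifier)

Corrected query:
SELECT id, product, customer FROM orders WHERE customer = 'Hank'

Result:
id | product | customer
---+---------+---------
1  | Webcam  | Hank    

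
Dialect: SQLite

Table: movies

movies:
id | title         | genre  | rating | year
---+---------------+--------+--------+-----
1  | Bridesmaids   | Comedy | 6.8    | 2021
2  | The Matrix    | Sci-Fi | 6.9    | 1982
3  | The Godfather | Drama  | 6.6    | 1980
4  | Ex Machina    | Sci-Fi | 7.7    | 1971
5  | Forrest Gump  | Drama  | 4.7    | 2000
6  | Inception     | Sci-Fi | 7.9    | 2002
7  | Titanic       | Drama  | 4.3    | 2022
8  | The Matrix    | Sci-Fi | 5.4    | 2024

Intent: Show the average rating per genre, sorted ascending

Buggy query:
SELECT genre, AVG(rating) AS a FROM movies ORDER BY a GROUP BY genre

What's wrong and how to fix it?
Bug: GROUP BY must precede ORDER BY

Fix: Move ORDER BY to the end, after GROUP BY

Corrected query:
SELECT genre, AVG(rating) AS a FROM movies GROUP BY genre ORDER BY a

Result:
genre  | a    
-------+------
Drama  | 5.2  
Comedy | 6.8  
Sci-Fi | 6.975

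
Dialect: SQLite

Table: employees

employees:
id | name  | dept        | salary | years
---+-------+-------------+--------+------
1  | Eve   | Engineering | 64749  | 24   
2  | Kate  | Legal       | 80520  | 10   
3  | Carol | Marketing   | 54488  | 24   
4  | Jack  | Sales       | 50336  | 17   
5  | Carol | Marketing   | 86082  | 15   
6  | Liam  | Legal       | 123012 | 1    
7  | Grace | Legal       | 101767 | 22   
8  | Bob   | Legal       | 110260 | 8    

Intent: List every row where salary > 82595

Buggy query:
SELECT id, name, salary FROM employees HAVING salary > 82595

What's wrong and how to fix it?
Bug: HAVING filters the output of aggregation, but this query has no GROUP BY and no aggregate functions, so SQLite rejects it (HAVING clause on a non-aggregate query); the condition here is per row

Fix: Replace HAVING with WHERE since the condition applies to individual rows

Corrected query:
SELECT id, name, salary FROM employees WHERE salary > 82595

Result:
id | name  | salary
---+-------+-------
5  | Carol | 86082 
6  | Liam  | 123012
7  | Grace | 101767
8  | Bob   | 110260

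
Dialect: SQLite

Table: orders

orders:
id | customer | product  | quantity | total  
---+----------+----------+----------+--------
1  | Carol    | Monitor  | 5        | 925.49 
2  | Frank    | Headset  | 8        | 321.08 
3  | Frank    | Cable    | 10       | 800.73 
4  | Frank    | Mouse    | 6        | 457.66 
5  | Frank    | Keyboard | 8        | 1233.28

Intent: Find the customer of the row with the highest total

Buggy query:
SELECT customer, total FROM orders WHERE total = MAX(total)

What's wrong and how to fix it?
Bug: MAX(total) is an aggregate and cannot be used directly in WHERE

Fix: Wrap MAX in a scalar subquery so WHERE compares against a single value

Corrected query:
SELECT customer, total FROM orders WHERE total = (SELECT MAX(total) FROM orders)

Result:
customer | total  
---------+--------
Frank    | 1233.28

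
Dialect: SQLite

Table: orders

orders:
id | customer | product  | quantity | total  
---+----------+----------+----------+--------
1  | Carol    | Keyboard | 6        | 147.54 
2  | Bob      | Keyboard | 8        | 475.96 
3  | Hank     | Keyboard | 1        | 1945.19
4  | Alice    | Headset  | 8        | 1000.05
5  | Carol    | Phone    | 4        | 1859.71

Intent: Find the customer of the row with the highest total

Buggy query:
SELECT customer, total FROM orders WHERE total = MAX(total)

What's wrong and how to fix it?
Bug: WHERE is evaluated per row; an aggregate over the whole table isn't defined there

Fix: Use a subquery: WHERE total = (SELECT MAX(total) FROM orders)

Corrected query:
SELECT customer, total FROM orders WHERE total = (SELECT MAX(total) FROM orders)

Result:
customer | total  
---------+--------
Hank     | 1945.19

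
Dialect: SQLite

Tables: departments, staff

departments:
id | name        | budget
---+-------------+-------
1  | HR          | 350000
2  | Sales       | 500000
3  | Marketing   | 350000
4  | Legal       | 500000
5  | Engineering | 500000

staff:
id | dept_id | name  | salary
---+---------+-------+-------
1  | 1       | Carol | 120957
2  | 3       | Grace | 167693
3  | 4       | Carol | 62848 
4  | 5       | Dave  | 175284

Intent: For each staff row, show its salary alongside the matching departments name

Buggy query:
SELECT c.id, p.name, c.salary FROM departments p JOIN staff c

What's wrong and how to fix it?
Bug: JOIN with no ON clause produces a cartesian product; every staff row pairs with every departments row

Fix: Specify the join condition linking the foreign key to the parent id

Corrected query:
SELECT c.id, p.name, c.salary FROM departments p JOIN staff c ON c.dept_id = p.id

Result:
id | name        | salary
---+-------------+-------
1  | HR          | 120957
2  | Marketing   | 167693
3  | Legal       | 62848 
4  | Engineering | 175284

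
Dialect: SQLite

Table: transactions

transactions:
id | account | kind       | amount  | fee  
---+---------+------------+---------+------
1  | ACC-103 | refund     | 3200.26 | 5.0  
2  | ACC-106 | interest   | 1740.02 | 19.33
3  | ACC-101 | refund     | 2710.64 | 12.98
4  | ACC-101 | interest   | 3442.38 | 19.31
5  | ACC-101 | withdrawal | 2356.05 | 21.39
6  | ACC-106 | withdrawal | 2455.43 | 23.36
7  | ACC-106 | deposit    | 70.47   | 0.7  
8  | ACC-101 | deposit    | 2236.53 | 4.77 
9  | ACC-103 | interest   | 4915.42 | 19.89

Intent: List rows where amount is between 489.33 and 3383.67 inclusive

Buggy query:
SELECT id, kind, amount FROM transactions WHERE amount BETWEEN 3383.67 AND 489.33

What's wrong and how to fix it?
Bug: BETWEEN expects the lower bound first; with 3383.67 AND 489.33 the range is empty

Fix: Write BETWEEN 489.33 AND 3383.67

Corrected query:
SELECT id, kind, amount FROM transactions WHERE amount BETWEEN 489.33 AND 3383.67

Result:
id | kind       | amount 
---+------------+--------
1  | refund     | 3200.26
2  | interest   | 1740.02
3  | refund     | 2710.64
5  | withdrawal | 2356.05
6  | withdrawal | 2455.43
8  | deposit    | 2236.53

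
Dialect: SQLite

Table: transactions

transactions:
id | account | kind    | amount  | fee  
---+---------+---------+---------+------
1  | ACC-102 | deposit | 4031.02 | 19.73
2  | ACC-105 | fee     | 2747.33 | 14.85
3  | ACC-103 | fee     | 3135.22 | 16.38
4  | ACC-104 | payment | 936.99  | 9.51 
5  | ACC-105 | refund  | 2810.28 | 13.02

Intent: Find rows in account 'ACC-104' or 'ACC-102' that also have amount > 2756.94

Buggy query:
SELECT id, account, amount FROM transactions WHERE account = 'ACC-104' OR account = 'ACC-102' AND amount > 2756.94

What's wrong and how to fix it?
Bug: Without parentheses, AND is evaluated before OR, so the amount filter only applies to the 'ACC-102' branch

Fix: Group the OR with parentheses (or use IN), then AND the threshold

Corrected query:
SELECT id, account, amount FROM transactions WHERE (account = 'ACC-104' OR account = 'ACC-102') AND amount > 2756.94

Result:
id | account | amount 
---+---------+--------
1  | ACC-102 | 4031.02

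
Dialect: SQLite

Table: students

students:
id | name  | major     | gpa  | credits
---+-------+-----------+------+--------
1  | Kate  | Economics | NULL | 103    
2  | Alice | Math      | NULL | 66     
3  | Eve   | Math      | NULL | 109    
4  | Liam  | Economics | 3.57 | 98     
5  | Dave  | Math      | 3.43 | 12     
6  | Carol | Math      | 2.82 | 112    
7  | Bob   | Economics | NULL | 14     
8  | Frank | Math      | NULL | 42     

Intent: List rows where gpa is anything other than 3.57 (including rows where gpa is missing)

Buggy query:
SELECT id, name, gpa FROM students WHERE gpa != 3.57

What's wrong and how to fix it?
Bug: 'gpa != 3.57' is unknown when gpa is NULL, so NULL rows are silently excluded

Fix: Handle NULL separately with IS NULL alongside the inequality

Corrected query:
SELECT id, name, gpa FROM students WHERE gpa != 3.57 OR gpa IS NULL

Result:
id | name  | gpa 
---+-------+-----
1  | Kate  | NULL
2  | Alice | NULL
3  | Eve   | NULL
5  | Dave  | 3.43
6  | Carol | 2.82
7  | Bob   | NULL
8  | Frank | NULL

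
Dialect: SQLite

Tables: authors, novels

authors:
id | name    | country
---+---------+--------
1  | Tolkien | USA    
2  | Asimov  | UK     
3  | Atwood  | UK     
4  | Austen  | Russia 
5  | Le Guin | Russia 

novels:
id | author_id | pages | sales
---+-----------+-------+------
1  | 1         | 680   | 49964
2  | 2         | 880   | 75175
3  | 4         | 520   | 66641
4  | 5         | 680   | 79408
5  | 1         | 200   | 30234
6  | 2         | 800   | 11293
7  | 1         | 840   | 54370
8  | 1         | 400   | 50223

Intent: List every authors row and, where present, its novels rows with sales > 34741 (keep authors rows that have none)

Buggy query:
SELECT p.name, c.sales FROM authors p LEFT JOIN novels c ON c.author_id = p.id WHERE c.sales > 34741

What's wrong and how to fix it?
Bug: Filtering c.sales in WHERE discards the NULL rows produced by LEFT JOIN, turning it into an inner join

Fix: Move the right-table condition into the ON clause so unmatched parents are kept

Corrected query:
SELECT p.name, c.sales FROM authors p LEFT JOIN novels c ON c.author_id = p.id AND c.sales > 34741

Result:
name    | sales
--------+------
Tolkien | 49964
Tolkien | 50223
Tolkien | 54370
Asimov  | 75175
Atwood  | NULL 
Austen  | 66641
Le Guin | 79408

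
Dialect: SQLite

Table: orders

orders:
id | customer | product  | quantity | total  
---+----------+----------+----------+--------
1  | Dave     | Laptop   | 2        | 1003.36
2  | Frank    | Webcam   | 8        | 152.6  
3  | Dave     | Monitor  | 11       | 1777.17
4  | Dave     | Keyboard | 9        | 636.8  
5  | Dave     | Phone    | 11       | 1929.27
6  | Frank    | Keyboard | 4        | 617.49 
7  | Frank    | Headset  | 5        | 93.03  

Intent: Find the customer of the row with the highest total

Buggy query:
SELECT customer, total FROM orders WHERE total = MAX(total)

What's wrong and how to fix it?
Bug: MAX(total) is an aggregate and cannot be used directly in WHERE

Fix: Use a subquery: WHERE total = (SELECT MAX(total) FROM orders)

Corrected query:
SELECT customer, total FROM orders WHERE total = (SELECT MAX(total) FROM orders)

Result:
customer | total  
---------+--------
Dave     | 1929.27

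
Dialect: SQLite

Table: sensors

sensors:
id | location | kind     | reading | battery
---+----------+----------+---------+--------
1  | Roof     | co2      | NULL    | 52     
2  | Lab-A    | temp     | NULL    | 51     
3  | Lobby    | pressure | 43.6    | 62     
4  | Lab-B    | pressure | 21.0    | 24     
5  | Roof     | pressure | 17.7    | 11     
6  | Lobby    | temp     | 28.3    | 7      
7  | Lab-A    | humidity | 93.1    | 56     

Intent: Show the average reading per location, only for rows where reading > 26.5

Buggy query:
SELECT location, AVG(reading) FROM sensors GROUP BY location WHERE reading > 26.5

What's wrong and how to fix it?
Bug: WHERE cannot follow GROUP BY

Fix: Move the WHERE clause before GROUP BY

Corrected query:
SELECT location, AVG(reading) FROM sensors WHERE reading > 26.5 GROUP BY location

Result:
location | AVG(reading)
---------+-------------
Lab-A    | 93.1        
Lobby    | 35.95       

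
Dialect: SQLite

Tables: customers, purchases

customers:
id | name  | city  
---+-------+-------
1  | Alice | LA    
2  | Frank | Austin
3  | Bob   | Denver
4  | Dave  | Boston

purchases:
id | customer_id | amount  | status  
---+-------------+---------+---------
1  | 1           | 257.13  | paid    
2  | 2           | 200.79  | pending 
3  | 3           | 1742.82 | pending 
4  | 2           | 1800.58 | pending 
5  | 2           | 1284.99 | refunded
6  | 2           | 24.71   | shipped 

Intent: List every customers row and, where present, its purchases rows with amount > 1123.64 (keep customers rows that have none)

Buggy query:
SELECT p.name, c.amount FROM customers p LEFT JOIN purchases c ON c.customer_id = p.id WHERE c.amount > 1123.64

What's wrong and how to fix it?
Bug: A WHERE condition on the right-hand table after LEFT JOIN drops unmatched parents

Fix: Put 'c.amount > 1123.64' in the JOIN's ON clause instead of WHERE

Corrected query:
SELECT p.name, c.amount FROM customers p LEFT JOIN purchases c ON c.customer_id = p.id AND c.amount > 1123.64

Result:
name  | amount 
------+--------
Alice | NULL   
Frank | 1284.99
Frank | 1800.58
Bob   | 1742.82
Dave  | NULL   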